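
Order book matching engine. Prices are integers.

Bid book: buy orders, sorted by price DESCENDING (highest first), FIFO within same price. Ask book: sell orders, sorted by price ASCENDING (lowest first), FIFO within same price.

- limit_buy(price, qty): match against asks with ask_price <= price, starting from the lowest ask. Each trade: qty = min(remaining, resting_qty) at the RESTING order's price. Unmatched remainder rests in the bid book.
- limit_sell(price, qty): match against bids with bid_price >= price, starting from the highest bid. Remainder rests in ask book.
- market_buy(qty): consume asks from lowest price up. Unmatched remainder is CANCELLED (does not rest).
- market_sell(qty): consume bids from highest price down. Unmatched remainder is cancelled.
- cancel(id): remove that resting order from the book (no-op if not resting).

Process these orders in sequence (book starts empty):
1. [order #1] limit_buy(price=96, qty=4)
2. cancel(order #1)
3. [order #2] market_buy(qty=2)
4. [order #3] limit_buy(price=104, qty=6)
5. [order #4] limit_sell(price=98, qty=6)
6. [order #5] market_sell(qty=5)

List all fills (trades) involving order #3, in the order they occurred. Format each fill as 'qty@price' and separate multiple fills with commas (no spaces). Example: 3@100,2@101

Answer: 6@104

Derivation:
After op 1 [order #1] limit_buy(price=96, qty=4): fills=none; bids=[#1:4@96] asks=[-]
After op 2 cancel(order #1): fills=none; bids=[-] asks=[-]
After op 3 [order #2] market_buy(qty=2): fills=none; bids=[-] asks=[-]
After op 4 [order #3] limit_buy(price=104, qty=6): fills=none; bids=[#3:6@104] asks=[-]
After op 5 [order #4] limit_sell(price=98, qty=6): fills=#3x#4:6@104; bids=[-] asks=[-]
After op 6 [order #5] market_sell(qty=5): fills=none; bids=[-] asks=[-]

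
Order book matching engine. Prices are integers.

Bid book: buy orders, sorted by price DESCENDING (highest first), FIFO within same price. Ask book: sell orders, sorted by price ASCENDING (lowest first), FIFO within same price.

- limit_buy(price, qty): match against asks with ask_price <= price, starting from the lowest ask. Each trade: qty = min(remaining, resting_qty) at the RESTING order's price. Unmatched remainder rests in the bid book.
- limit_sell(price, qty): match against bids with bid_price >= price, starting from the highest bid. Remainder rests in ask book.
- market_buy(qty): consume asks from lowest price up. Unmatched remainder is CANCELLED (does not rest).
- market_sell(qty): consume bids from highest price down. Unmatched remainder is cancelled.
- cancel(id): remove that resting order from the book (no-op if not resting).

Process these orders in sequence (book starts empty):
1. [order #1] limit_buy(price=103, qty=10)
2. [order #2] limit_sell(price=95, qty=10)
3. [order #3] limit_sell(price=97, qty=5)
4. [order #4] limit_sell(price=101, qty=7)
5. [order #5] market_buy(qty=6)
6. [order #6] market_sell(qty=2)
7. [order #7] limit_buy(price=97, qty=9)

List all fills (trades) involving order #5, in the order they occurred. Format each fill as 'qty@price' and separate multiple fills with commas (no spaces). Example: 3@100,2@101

Answer: 5@97,1@101

Derivation:
After op 1 [order #1] limit_buy(price=103, qty=10): fills=none; bids=[#1:10@103] asks=[-]
After op 2 [order #2] limit_sell(price=95, qty=10): fills=#1x#2:10@103; bids=[-] asks=[-]
After op 3 [order #3] limit_sell(price=97, qty=5): fills=none; bids=[-] asks=[#3:5@97]
After op 4 [order #4] limit_sell(price=101, qty=7): fills=none; bids=[-] asks=[#3:5@97 #4:7@101]
After op 5 [order #5] market_buy(qty=6): fills=#5x#3:5@97 #5x#4:1@101; bids=[-] asks=[#4:6@101]
After op 6 [order #6] market_sell(qty=2): fills=none; bids=[-] asks=[#4:6@101]
After op 7 [order #7] limit_buy(price=97, qty=9): fills=none; bids=[#7:9@97] asks=[#4:6@101]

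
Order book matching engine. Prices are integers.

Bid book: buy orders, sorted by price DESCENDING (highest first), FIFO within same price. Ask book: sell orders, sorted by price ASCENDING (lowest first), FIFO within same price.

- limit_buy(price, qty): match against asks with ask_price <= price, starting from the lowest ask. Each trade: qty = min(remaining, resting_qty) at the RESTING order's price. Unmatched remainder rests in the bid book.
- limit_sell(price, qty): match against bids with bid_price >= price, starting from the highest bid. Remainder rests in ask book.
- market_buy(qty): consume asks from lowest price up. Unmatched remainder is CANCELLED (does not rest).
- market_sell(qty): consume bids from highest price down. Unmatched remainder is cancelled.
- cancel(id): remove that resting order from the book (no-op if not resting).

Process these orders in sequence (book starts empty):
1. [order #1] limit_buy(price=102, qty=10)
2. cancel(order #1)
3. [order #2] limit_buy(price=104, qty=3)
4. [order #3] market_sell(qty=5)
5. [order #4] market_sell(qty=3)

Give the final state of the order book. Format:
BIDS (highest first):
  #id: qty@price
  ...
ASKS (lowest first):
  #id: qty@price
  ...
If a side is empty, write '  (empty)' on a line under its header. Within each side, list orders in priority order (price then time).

Answer: BIDS (highest first):
  (empty)
ASKS (lowest first):
  (empty)

Derivation:
After op 1 [order #1] limit_buy(price=102, qty=10): fills=none; bids=[#1:10@102] asks=[-]
After op 2 cancel(order #1): fills=none; bids=[-] asks=[-]
After op 3 [order #2] limit_buy(price=104, qty=3): fills=none; bids=[#2:3@104] asks=[-]
After op 4 [order #3] market_sell(qty=5): fills=#2x#3:3@104; bids=[-] asks=[-]
After op 5 [order #4] market_sell(qty=3): fills=none; bids=[-] asks=[-]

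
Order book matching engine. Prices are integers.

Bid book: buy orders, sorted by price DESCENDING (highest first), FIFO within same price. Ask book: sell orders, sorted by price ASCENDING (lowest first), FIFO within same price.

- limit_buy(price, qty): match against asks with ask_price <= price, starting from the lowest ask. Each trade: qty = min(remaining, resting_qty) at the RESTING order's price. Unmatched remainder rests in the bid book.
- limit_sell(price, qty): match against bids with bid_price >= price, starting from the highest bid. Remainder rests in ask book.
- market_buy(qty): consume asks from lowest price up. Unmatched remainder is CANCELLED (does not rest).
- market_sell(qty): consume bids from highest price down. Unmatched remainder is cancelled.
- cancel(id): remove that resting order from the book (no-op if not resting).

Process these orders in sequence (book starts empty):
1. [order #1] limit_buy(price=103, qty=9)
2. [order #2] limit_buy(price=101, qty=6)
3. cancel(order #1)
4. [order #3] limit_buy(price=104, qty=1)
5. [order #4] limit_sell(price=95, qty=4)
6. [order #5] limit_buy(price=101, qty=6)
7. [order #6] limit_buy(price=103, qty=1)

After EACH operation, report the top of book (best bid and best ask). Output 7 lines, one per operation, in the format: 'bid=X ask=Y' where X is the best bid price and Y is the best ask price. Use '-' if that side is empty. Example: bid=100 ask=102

After op 1 [order #1] limit_buy(price=103, qty=9): fills=none; bids=[#1:9@103] asks=[-]
After op 2 [order #2] limit_buy(price=101, qty=6): fills=none; bids=[#1:9@103 #2:6@101] asks=[-]
After op 3 cancel(order #1): fills=none; bids=[#2:6@101] asks=[-]
After op 4 [order #3] limit_buy(price=104, qty=1): fills=none; bids=[#3:1@104 #2:6@101] asks=[-]
After op 5 [order #4] limit_sell(price=95, qty=4): fills=#3x#4:1@104 #2x#4:3@101; bids=[#2:3@101] asks=[-]
After op 6 [order #5] limit_buy(price=101, qty=6): fills=none; bids=[#2:3@101 #5:6@101] asks=[-]
After op 7 [order #6] limit_buy(price=103, qty=1): fills=none; bids=[#6:1@103 #2:3@101 #5:6@101] asks=[-]

Answer: bid=103 ask=-
bid=103 ask=-
bid=101 ask=-
bid=104 ask=-
bid=101 ask=-
bid=101 ask=-
bid=103 ask=-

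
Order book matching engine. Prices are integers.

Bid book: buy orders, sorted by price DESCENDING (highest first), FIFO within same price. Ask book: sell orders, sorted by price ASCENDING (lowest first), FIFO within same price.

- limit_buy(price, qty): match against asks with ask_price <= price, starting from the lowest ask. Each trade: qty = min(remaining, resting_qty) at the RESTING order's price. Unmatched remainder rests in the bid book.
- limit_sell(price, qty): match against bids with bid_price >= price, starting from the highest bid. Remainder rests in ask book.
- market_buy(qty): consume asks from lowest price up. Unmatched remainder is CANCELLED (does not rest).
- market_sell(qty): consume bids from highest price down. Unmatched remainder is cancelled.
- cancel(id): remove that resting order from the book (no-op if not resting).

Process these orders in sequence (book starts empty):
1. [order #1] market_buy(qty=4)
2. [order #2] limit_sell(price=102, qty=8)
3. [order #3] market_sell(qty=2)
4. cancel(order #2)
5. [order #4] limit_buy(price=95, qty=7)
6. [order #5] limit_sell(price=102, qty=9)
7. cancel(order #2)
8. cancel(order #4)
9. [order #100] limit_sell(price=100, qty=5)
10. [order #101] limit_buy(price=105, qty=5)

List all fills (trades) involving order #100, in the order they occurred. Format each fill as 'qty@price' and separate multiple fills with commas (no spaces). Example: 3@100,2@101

After op 1 [order #1] market_buy(qty=4): fills=none; bids=[-] asks=[-]
After op 2 [order #2] limit_sell(price=102, qty=8): fills=none; bids=[-] asks=[#2:8@102]
After op 3 [order #3] market_sell(qty=2): fills=none; bids=[-] asks=[#2:8@102]
After op 4 cancel(order #2): fills=none; bids=[-] asks=[-]
After op 5 [order #4] limit_buy(price=95, qty=7): fills=none; bids=[#4:7@95] asks=[-]
After op 6 [order #5] limit_sell(price=102, qty=9): fills=none; bids=[#4:7@95] asks=[#5:9@102]
After op 7 cancel(order #2): fills=none; bids=[#4:7@95] asks=[#5:9@102]
After op 8 cancel(order #4): fills=none; bids=[-] asks=[#5:9@102]
After op 9 [order #100] limit_sell(price=100, qty=5): fills=none; bids=[-] asks=[#100:5@100 #5:9@102]
After op 10 [order #101] limit_buy(price=105, qty=5): fills=#101x#100:5@100; bids=[-] asks=[#5:9@102]

Answer: 5@100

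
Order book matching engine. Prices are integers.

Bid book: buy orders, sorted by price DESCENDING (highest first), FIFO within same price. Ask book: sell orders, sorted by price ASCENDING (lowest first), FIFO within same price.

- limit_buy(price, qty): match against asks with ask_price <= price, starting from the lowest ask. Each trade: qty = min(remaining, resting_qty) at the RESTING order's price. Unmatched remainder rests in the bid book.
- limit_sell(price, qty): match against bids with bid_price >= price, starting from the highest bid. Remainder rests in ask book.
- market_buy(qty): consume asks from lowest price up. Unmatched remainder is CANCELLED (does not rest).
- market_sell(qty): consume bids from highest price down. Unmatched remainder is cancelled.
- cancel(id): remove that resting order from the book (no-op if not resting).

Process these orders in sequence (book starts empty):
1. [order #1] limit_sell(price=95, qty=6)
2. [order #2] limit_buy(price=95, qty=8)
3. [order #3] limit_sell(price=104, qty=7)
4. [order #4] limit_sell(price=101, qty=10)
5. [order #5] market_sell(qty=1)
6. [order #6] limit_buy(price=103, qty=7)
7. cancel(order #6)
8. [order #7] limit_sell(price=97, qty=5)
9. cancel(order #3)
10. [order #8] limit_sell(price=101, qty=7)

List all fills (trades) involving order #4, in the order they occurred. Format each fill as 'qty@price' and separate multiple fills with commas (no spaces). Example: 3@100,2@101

After op 1 [order #1] limit_sell(price=95, qty=6): fills=none; bids=[-] asks=[#1:6@95]
After op 2 [order #2] limit_buy(price=95, qty=8): fills=#2x#1:6@95; bids=[#2:2@95] asks=[-]
After op 3 [order #3] limit_sell(price=104, qty=7): fills=none; bids=[#2:2@95] asks=[#3:7@104]
After op 4 [order #4] limit_sell(price=101, qty=10): fills=none; bids=[#2:2@95] asks=[#4:10@101 #3:7@104]
After op 5 [order #5] market_sell(qty=1): fills=#2x#5:1@95; bids=[#2:1@95] asks=[#4:10@101 #3:7@104]
After op 6 [order #6] limit_buy(price=103, qty=7): fills=#6x#4:7@101; bids=[#2:1@95] asks=[#4:3@101 #3:7@104]
After op 7 cancel(order #6): fills=none; bids=[#2:1@95] asks=[#4:3@101 #3:7@104]
After op 8 [order #7] limit_sell(price=97, qty=5): fills=none; bids=[#2:1@95] asks=[#7:5@97 #4:3@101 #3:7@104]
After op 9 cancel(order #3): fills=none; bids=[#2:1@95] asks=[#7:5@97 #4:3@101]
After op 10 [order #8] limit_sell(price=101, qty=7): fills=none; bids=[#2:1@95] asks=[#7:5@97 #4:3@101 #8:7@101]

Answer: 7@101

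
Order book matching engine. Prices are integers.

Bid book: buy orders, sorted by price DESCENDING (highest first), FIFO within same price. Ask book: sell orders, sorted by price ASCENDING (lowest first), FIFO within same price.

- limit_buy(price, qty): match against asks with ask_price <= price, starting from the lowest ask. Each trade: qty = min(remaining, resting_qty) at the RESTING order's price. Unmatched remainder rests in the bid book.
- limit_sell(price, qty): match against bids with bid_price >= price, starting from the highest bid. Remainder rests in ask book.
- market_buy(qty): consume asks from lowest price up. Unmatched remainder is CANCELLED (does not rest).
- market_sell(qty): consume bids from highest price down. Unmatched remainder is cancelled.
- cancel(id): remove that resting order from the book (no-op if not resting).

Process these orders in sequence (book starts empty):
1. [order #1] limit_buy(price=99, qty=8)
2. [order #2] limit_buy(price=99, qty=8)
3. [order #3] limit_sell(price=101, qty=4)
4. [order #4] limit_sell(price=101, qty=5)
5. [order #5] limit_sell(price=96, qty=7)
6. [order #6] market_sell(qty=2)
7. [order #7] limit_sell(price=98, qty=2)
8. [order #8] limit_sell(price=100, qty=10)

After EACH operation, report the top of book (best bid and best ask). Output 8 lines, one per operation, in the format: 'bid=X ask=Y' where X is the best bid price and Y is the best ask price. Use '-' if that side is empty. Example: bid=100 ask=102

After op 1 [order #1] limit_buy(price=99, qty=8): fills=none; bids=[#1:8@99] asks=[-]
After op 2 [order #2] limit_buy(price=99, qty=8): fills=none; bids=[#1:8@99 #2:8@99] asks=[-]
After op 3 [order #3] limit_sell(price=101, qty=4): fills=none; bids=[#1:8@99 #2:8@99] asks=[#3:4@101]
After op 4 [order #4] limit_sell(price=101, qty=5): fills=none; bids=[#1:8@99 #2:8@99] asks=[#3:4@101 #4:5@101]
After op 5 [order #5] limit_sell(price=96, qty=7): fills=#1x#5:7@99; bids=[#1:1@99 #2:8@99] asks=[#3:4@101 #4:5@101]
After op 6 [order #6] market_sell(qty=2): fills=#1x#6:1@99 #2x#6:1@99; bids=[#2:7@99] asks=[#3:4@101 #4:5@101]
After op 7 [order #7] limit_sell(price=98, qty=2): fills=#2x#7:2@99; bids=[#2:5@99] asks=[#3:4@101 #4:5@101]
After op 8 [order #8] limit_sell(price=100, qty=10): fills=none; bids=[#2:5@99] asks=[#8:10@100 #3:4@101 #4:5@101]

Answer: bid=99 ask=-
bid=99 ask=-
bid=99 ask=101
bid=99 ask=101
bid=99 ask=101
bid=99 ask=101
bid=99 ask=101
bid=99 ask=100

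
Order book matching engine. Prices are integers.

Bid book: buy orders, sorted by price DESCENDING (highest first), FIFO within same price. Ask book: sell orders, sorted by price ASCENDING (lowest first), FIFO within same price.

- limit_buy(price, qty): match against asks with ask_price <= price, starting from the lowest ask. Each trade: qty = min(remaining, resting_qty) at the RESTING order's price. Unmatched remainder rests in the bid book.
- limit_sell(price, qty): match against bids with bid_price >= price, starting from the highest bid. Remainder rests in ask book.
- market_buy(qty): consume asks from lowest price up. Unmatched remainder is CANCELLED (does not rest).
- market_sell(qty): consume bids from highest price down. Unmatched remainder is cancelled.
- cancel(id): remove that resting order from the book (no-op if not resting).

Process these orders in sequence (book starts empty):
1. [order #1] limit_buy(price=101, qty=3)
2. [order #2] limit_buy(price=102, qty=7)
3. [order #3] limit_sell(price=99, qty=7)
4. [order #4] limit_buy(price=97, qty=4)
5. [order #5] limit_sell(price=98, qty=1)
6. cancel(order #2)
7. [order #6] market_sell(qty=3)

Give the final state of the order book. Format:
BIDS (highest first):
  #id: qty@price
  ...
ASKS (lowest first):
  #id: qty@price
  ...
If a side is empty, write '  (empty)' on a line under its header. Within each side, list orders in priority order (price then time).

Answer: BIDS (highest first):
  #4: 3@97
ASKS (lowest first):
  (empty)

Derivation:
After op 1 [order #1] limit_buy(price=101, qty=3): fills=none; bids=[#1:3@101] asks=[-]
After op 2 [order #2] limit_buy(price=102, qty=7): fills=none; bids=[#2:7@102 #1:3@101] asks=[-]
After op 3 [order #3] limit_sell(price=99, qty=7): fills=#2x#3:7@102; bids=[#1:3@101] asks=[-]
After op 4 [order #4] limit_buy(price=97, qty=4): fills=none; bids=[#1:3@101 #4:4@97] asks=[-]
After op 5 [order #5] limit_sell(price=98, qty=1): fills=#1x#5:1@101; bids=[#1:2@101 #4:4@97] asks=[-]
After op 6 cancel(order #2): fills=none; bids=[#1:2@101 #4:4@97] asks=[-]
After op 7 [order #6] market_sell(qty=3): fills=#1x#6:2@101 #4x#6:1@97; bids=[#4:3@97] asks=[-]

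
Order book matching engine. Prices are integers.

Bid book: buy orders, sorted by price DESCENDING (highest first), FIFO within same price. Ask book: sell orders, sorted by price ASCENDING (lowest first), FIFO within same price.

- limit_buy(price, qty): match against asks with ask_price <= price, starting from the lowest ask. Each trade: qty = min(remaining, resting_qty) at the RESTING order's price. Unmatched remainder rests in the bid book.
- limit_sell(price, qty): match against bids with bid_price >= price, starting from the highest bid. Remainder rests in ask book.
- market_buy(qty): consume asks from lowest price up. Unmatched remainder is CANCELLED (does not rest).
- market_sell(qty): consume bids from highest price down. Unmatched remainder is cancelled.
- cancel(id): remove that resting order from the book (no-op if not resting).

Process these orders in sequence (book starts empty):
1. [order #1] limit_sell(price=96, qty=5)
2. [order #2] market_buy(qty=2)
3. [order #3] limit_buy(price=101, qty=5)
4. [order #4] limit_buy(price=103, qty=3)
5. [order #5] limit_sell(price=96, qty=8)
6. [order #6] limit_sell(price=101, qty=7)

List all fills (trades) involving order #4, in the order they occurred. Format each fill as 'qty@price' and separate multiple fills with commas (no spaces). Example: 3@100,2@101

Answer: 3@103

Derivation:
After op 1 [order #1] limit_sell(price=96, qty=5): fills=none; bids=[-] asks=[#1:5@96]
After op 2 [order #2] market_buy(qty=2): fills=#2x#1:2@96; bids=[-] asks=[#1:3@96]
After op 3 [order #3] limit_buy(price=101, qty=5): fills=#3x#1:3@96; bids=[#3:2@101] asks=[-]
After op 4 [order #4] limit_buy(price=103, qty=3): fills=none; bids=[#4:3@103 #3:2@101] asks=[-]
After op 5 [order #5] limit_sell(price=96, qty=8): fills=#4x#5:3@103 #3x#5:2@101; bids=[-] asks=[#5:3@96]
After op 6 [order #6] limit_sell(price=101, qty=7): fills=none; bids=[-] asks=[#5:3@96 #6:7@101]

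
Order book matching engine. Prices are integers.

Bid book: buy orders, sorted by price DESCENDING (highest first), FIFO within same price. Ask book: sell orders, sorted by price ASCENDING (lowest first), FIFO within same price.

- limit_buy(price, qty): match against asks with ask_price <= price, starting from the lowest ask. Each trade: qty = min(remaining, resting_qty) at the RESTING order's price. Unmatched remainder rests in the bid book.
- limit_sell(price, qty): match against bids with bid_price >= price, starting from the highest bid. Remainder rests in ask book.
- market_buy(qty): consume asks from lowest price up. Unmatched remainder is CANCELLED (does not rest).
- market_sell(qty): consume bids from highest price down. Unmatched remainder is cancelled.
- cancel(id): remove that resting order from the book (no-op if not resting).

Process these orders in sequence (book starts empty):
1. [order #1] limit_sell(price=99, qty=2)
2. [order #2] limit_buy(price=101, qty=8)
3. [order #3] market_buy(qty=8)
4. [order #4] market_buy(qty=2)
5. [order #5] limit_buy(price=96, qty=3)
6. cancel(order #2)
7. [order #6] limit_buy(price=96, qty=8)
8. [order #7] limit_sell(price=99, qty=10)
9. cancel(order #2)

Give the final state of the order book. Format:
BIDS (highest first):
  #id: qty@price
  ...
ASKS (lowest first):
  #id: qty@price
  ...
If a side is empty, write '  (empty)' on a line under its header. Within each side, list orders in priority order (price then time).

Answer: BIDS (highest first):
  #5: 3@96
  #6: 8@96
ASKS (lowest first):
  #7: 10@99

Derivation:
After op 1 [order #1] limit_sell(price=99, qty=2): fills=none; bids=[-] asks=[#1:2@99]
After op 2 [order #2] limit_buy(price=101, qty=8): fills=#2x#1:2@99; bids=[#2:6@101] asks=[-]
After op 3 [order #3] market_buy(qty=8): fills=none; bids=[#2:6@101] asks=[-]
After op 4 [order #4] market_buy(qty=2): fills=none; bids=[#2:6@101] asks=[-]
After op 5 [order #5] limit_buy(price=96, qty=3): fills=none; bids=[#2:6@101 #5:3@96] asks=[-]
After op 6 cancel(order #2): fills=none; bids=[#5:3@96] asks=[-]
After op 7 [order #6] limit_buy(price=96, qty=8): fills=none; bids=[#5:3@96 #6:8@96] asks=[-]
After op 8 [order #7] limit_sell(price=99, qty=10): fills=none; bids=[#5:3@96 #6:8@96] asks=[#7:10@99]
After op 9 cancel(order #2): fills=none; bids=[#5:3@96 #6:8@96] asks=[#7:10@99]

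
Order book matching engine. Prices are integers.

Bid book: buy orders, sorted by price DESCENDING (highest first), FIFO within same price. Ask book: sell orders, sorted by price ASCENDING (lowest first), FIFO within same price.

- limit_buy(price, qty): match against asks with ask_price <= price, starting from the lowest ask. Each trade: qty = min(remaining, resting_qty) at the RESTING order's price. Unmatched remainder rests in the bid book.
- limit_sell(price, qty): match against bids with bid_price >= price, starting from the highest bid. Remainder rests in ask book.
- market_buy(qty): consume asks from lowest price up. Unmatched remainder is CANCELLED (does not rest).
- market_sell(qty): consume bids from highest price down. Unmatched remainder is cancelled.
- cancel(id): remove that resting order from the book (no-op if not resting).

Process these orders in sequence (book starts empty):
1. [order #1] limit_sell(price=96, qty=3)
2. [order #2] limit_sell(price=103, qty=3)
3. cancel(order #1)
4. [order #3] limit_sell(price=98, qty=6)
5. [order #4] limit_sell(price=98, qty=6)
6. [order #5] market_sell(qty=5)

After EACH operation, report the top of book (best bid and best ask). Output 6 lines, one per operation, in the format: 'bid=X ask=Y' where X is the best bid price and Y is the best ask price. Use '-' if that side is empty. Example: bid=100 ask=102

Answer: bid=- ask=96
bid=- ask=96
bid=- ask=103
bid=- ask=98
bid=- ask=98
bid=- ask=98

Derivation:
After op 1 [order #1] limit_sell(price=96, qty=3): fills=none; bids=[-] asks=[#1:3@96]
After op 2 [order #2] limit_sell(price=103, qty=3): fills=none; bids=[-] asks=[#1:3@96 #2:3@103]
After op 3 cancel(order #1): fills=none; bids=[-] asks=[#2:3@103]
After op 4 [order #3] limit_sell(price=98, qty=6): fills=none; bids=[-] asks=[#3:6@98 #2:3@103]
After op 5 [order #4] limit_sell(price=98, qty=6): fills=none; bids=[-] asks=[#3:6@98 #4:6@98 #2:3@103]
After op 6 [order #5] market_sell(qty=5): fills=none; bids=[-] asks=[#3:6@98 #4:6@98 #2:3@103]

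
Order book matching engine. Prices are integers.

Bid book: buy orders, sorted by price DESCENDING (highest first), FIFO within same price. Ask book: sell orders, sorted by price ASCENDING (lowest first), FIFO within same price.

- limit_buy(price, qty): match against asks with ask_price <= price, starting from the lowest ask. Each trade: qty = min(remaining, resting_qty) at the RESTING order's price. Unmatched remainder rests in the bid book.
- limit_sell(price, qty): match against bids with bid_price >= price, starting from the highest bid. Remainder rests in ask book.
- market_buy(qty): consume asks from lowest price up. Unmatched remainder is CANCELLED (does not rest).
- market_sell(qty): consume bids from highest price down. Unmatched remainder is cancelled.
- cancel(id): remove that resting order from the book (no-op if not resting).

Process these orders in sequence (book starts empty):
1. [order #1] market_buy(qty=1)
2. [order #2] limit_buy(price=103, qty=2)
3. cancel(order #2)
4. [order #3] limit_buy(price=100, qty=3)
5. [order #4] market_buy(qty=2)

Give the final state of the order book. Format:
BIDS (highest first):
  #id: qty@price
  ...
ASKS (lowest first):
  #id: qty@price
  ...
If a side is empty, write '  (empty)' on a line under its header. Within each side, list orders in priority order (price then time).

Answer: BIDS (highest first):
  #3: 3@100
ASKS (lowest first):
  (empty)

Derivation:
After op 1 [order #1] market_buy(qty=1): fills=none; bids=[-] asks=[-]
After op 2 [order #2] limit_buy(price=103, qty=2): fills=none; bids=[#2:2@103] asks=[-]
After op 3 cancel(order #2): fills=none; bids=[-] asks=[-]
After op 4 [order #3] limit_buy(price=100, qty=3): fills=none; bids=[#3:3@100] asks=[-]
After op 5 [order #4] market_buy(qty=2): fills=none; bids=[#3:3@100] asks=[-]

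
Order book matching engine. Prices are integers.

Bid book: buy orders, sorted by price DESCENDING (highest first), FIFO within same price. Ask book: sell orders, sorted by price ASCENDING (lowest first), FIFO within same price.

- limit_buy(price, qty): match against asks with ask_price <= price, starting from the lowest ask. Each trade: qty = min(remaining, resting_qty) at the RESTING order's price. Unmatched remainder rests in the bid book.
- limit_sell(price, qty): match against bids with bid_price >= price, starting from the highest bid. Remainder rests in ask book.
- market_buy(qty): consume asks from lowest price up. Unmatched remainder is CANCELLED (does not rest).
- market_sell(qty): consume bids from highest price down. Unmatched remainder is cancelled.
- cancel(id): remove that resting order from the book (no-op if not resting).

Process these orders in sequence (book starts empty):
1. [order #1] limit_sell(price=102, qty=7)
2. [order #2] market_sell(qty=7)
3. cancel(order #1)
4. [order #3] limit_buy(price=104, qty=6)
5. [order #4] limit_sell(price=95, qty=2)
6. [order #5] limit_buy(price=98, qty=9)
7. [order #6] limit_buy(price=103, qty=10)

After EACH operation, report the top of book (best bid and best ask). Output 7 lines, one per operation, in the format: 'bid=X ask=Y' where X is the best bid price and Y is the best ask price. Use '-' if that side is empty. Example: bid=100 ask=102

After op 1 [order #1] limit_sell(price=102, qty=7): fills=none; bids=[-] asks=[#1:7@102]
After op 2 [order #2] market_sell(qty=7): fills=none; bids=[-] asks=[#1:7@102]
After op 3 cancel(order #1): fills=none; bids=[-] asks=[-]
After op 4 [order #3] limit_buy(price=104, qty=6): fills=none; bids=[#3:6@104] asks=[-]
After op 5 [order #4] limit_sell(price=95, qty=2): fills=#3x#4:2@104; bids=[#3:4@104] asks=[-]
After op 6 [order #5] limit_buy(price=98, qty=9): fills=none; bids=[#3:4@104 #5:9@98] asks=[-]
After op 7 [order #6] limit_buy(price=103, qty=10): fills=none; bids=[#3:4@104 #6:10@103 #5:9@98] asks=[-]

Answer: bid=- ask=102
bid=- ask=102
bid=- ask=-
bid=104 ask=-
bid=104 ask=-
bid=104 ask=-
bid=104 ask=-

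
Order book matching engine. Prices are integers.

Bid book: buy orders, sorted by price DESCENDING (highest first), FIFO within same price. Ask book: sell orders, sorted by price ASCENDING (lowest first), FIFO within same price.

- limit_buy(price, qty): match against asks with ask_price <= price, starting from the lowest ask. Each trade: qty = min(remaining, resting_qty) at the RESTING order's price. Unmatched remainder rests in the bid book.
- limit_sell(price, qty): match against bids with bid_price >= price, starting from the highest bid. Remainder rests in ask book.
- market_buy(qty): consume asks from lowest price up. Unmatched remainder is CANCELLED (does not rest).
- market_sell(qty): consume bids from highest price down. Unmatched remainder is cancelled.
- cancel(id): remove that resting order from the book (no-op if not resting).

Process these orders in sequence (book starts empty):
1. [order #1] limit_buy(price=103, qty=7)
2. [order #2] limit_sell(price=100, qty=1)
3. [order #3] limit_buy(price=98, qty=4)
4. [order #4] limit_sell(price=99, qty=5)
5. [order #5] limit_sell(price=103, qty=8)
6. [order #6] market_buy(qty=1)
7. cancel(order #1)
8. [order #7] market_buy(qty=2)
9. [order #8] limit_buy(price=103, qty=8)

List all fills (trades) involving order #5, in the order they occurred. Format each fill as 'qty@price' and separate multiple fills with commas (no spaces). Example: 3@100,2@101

After op 1 [order #1] limit_buy(price=103, qty=7): fills=none; bids=[#1:7@103] asks=[-]
After op 2 [order #2] limit_sell(price=100, qty=1): fills=#1x#2:1@103; bids=[#1:6@103] asks=[-]
After op 3 [order #3] limit_buy(price=98, qty=4): fills=none; bids=[#1:6@103 #3:4@98] asks=[-]
After op 4 [order #4] limit_sell(price=99, qty=5): fills=#1x#4:5@103; bids=[#1:1@103 #3:4@98] asks=[-]
After op 5 [order #5] limit_sell(price=103, qty=8): fills=#1x#5:1@103; bids=[#3:4@98] asks=[#5:7@103]
After op 6 [order #6] market_buy(qty=1): fills=#6x#5:1@103; bids=[#3:4@98] asks=[#5:6@103]
After op 7 cancel(order #1): fills=none; bids=[#3:4@98] asks=[#5:6@103]
After op 8 [order #7] market_buy(qty=2): fills=#7x#5:2@103; bids=[#3:4@98] asks=[#5:4@103]
After op 9 [order #8] limit_buy(price=103, qty=8): fills=#8x#5:4@103; bids=[#8:4@103 #3:4@98] asks=[-]

Answer: 1@103,1@103,2@103,4@103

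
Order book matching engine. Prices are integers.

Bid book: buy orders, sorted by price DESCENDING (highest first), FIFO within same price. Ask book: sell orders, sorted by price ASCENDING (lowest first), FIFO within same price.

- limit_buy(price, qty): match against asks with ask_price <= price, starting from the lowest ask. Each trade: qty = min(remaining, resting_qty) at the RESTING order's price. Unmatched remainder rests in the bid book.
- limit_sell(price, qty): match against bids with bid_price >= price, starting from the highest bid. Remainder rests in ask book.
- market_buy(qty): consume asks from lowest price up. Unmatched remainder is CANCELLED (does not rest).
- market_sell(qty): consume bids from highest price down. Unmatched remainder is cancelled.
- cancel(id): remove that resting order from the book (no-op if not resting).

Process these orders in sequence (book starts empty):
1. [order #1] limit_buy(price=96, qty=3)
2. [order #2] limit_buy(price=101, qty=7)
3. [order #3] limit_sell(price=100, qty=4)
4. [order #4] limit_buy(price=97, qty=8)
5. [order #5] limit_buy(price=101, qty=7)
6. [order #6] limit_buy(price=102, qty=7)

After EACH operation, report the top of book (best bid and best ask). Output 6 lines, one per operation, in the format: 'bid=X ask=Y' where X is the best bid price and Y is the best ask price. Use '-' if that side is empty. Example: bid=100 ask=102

Answer: bid=96 ask=-
bid=101 ask=-
bid=101 ask=-
bid=101 ask=-
bid=101 ask=-
bid=102 ask=-

Derivation:
After op 1 [order #1] limit_buy(price=96, qty=3): fills=none; bids=[#1:3@96] asks=[-]
After op 2 [order #2] limit_buy(price=101, qty=7): fills=none; bids=[#2:7@101 #1:3@96] asks=[-]
After op 3 [order #3] limit_sell(price=100, qty=4): fills=#2x#3:4@101; bids=[#2:3@101 #1:3@96] asks=[-]
After op 4 [order #4] limit_buy(price=97, qty=8): fills=none; bids=[#2:3@101 #4:8@97 #1:3@96] asks=[-]
After op 5 [order #5] limit_buy(price=101, qty=7): fills=none; bids=[#2:3@101 #5:7@101 #4:8@97 #1:3@96] asks=[-]
After op 6 [order #6] limit_buy(price=102, qty=7): fills=none; bids=[#6:7@102 #2:3@101 #5:7@101 #4:8@97 #1:3@96] asks=[-]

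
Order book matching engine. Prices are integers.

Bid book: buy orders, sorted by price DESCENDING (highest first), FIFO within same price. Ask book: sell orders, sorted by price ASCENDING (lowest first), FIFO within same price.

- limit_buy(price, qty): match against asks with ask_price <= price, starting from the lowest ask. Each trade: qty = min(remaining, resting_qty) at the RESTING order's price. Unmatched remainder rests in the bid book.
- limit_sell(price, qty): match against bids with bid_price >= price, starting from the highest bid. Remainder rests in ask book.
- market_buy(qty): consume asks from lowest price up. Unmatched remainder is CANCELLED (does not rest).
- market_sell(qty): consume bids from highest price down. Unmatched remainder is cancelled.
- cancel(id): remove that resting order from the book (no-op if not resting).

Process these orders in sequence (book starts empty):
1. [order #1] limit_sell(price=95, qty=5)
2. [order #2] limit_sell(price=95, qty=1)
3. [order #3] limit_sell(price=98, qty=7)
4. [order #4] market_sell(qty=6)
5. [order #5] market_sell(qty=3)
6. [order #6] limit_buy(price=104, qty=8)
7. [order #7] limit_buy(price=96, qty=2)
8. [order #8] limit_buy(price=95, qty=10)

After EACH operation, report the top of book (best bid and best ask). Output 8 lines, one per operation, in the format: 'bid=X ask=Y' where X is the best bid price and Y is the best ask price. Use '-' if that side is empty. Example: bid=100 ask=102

After op 1 [order #1] limit_sell(price=95, qty=5): fills=none; bids=[-] asks=[#1:5@95]
After op 2 [order #2] limit_sell(price=95, qty=1): fills=none; bids=[-] asks=[#1:5@95 #2:1@95]
After op 3 [order #3] limit_sell(price=98, qty=7): fills=none; bids=[-] asks=[#1:5@95 #2:1@95 #3:7@98]
After op 4 [order #4] market_sell(qty=6): fills=none; bids=[-] asks=[#1:5@95 #2:1@95 #3:7@98]
After op 5 [order #5] market_sell(qty=3): fills=none; bids=[-] asks=[#1:5@95 #2:1@95 #3:7@98]
After op 6 [order #6] limit_buy(price=104, qty=8): fills=#6x#1:5@95 #6x#2:1@95 #6x#3:2@98; bids=[-] asks=[#3:5@98]
After op 7 [order #7] limit_buy(price=96, qty=2): fills=none; bids=[#7:2@96] asks=[#3:5@98]
After op 8 [order #8] limit_buy(price=95, qty=10): fills=none; bids=[#7:2@96 #8:10@95] asks=[#3:5@98]

Answer: bid=- ask=95
bid=- ask=95
bid=- ask=95
bid=- ask=95
bid=- ask=95
bid=- ask=98
bid=96 ask=98
bid=96 ask=98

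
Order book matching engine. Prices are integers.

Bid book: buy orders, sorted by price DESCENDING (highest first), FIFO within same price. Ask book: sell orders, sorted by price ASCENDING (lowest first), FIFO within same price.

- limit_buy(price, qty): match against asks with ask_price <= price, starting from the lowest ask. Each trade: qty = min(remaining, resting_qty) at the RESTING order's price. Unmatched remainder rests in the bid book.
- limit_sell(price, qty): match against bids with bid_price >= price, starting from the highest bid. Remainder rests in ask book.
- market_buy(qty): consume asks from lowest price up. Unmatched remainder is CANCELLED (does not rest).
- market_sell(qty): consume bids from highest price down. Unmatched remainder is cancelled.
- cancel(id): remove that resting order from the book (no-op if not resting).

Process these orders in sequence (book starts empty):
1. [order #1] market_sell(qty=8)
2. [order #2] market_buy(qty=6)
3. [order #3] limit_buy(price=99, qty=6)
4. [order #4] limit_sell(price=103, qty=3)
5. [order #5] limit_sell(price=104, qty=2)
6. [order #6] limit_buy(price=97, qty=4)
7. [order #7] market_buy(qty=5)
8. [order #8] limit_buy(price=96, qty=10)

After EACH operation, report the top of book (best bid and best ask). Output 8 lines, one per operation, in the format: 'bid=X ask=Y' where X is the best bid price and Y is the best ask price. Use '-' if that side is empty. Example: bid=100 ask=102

After op 1 [order #1] market_sell(qty=8): fills=none; bids=[-] asks=[-]
After op 2 [order #2] market_buy(qty=6): fills=none; bids=[-] asks=[-]
After op 3 [order #3] limit_buy(price=99, qty=6): fills=none; bids=[#3:6@99] asks=[-]
After op 4 [order #4] limit_sell(price=103, qty=3): fills=none; bids=[#3:6@99] asks=[#4:3@103]
After op 5 [order #5] limit_sell(price=104, qty=2): fills=none; bids=[#3:6@99] asks=[#4:3@103 #5:2@104]
After op 6 [order #6] limit_buy(price=97, qty=4): fills=none; bids=[#3:6@99 #6:4@97] asks=[#4:3@103 #5:2@104]
After op 7 [order #7] market_buy(qty=5): fills=#7x#4:3@103 #7x#5:2@104; bids=[#3:6@99 #6:4@97] asks=[-]
After op 8 [order #8] limit_buy(price=96, qty=10): fills=none; bids=[#3:6@99 #6:4@97 #8:10@96] asks=[-]

Answer: bid=- ask=-
bid=- ask=-
bid=99 ask=-
bid=99 ask=103
bid=99 ask=103
bid=99 ask=103
bid=99 ask=-
bid=99 ask=-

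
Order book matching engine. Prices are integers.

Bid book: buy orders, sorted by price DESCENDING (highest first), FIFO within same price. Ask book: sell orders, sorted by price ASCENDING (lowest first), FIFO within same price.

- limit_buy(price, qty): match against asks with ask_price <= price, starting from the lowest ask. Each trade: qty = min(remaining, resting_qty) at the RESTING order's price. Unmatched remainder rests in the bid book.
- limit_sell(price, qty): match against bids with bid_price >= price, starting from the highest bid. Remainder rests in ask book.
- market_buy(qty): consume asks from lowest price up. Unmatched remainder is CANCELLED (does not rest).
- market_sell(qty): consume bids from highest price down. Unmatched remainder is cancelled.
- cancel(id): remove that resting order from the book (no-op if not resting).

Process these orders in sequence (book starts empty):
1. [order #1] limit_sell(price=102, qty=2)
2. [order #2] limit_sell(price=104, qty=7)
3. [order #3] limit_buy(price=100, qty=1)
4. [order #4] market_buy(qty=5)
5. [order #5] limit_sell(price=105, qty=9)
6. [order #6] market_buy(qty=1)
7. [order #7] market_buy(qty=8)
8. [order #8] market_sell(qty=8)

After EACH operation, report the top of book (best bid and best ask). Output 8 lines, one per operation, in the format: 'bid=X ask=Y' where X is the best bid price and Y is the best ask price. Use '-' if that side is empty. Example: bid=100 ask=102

Answer: bid=- ask=102
bid=- ask=102
bid=100 ask=102
bid=100 ask=104
bid=100 ask=104
bid=100 ask=104
bid=100 ask=105
bid=- ask=105

Derivation:
After op 1 [order #1] limit_sell(price=102, qty=2): fills=none; bids=[-] asks=[#1:2@102]
After op 2 [order #2] limit_sell(price=104, qty=7): fills=none; bids=[-] asks=[#1:2@102 #2:7@104]
After op 3 [order #3] limit_buy(price=100, qty=1): fills=none; bids=[#3:1@100] asks=[#1:2@102 #2:7@104]
After op 4 [order #4] market_buy(qty=5): fills=#4x#1:2@102 #4x#2:3@104; bids=[#3:1@100] asks=[#2:4@104]
After op 5 [order #5] limit_sell(price=105, qty=9): fills=none; bids=[#3:1@100] asks=[#2:4@104 #5:9@105]
After op 6 [order #6] market_buy(qty=1): fills=#6x#2:1@104; bids=[#3:1@100] asks=[#2:3@104 #5:9@105]
After op 7 [order #7] market_buy(qty=8): fills=#7x#2:3@104 #7x#5:5@105; bids=[#3:1@100] asks=[#5:4@105]
After op 8 [order #8] market_sell(qty=8): fills=#3x#8:1@100; bids=[-] asks=[#5:4@105]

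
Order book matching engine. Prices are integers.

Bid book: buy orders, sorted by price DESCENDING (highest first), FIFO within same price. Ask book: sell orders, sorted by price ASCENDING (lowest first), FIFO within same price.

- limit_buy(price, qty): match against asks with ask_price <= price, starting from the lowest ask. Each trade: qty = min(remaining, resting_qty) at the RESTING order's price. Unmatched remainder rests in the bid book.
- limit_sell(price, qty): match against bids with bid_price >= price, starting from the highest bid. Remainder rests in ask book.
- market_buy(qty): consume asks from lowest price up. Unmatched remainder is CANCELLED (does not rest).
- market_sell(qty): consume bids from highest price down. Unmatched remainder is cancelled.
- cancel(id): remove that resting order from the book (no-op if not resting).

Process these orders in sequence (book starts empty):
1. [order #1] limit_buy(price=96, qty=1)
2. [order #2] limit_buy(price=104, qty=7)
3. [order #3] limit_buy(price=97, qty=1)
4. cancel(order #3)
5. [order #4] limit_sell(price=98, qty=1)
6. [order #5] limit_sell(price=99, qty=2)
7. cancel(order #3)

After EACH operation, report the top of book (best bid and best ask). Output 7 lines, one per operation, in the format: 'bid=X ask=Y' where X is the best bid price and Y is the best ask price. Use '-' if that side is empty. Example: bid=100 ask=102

Answer: bid=96 ask=-
bid=104 ask=-
bid=104 ask=-
bid=104 ask=-
bid=104 ask=-
bid=104 ask=-
bid=104 ask=-

Derivation:
After op 1 [order #1] limit_buy(price=96, qty=1): fills=none; bids=[#1:1@96] asks=[-]
After op 2 [order #2] limit_buy(price=104, qty=7): fills=none; bids=[#2:7@104 #1:1@96] asks=[-]
After op 3 [order #3] limit_buy(price=97, qty=1): fills=none; bids=[#2:7@104 #3:1@97 #1:1@96] asks=[-]
After op 4 cancel(order #3): fills=none; bids=[#2:7@104 #1:1@96] asks=[-]
After op 5 [order #4] limit_sell(price=98, qty=1): fills=#2x#4:1@104; bids=[#2:6@104 #1:1@96] asks=[-]
After op 6 [order #5] limit_sell(price=99, qty=2): fills=#2x#5:2@104; bids=[#2:4@104 #1:1@96] asks=[-]
After op 7 cancel(order #3): fills=none; bids=[#2:4@104 #1:1@96] asks=[-]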